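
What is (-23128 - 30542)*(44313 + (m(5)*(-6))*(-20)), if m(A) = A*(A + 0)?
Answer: -2539288710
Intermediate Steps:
m(A) = A**2 (m(A) = A*A = A**2)
(-23128 - 30542)*(44313 + (m(5)*(-6))*(-20)) = (-23128 - 30542)*(44313 + (5**2*(-6))*(-20)) = -53670*(44313 + (25*(-6))*(-20)) = -53670*(44313 - 150*(-20)) = -53670*(44313 + 3000) = -53670*47313 = -2539288710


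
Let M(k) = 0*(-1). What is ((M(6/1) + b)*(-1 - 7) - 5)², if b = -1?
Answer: 9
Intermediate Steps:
M(k) = 0
((M(6/1) + b)*(-1 - 7) - 5)² = ((0 - 1)*(-1 - 7) - 5)² = (-1*(-8) - 5)² = (8 - 5)² = 3² = 9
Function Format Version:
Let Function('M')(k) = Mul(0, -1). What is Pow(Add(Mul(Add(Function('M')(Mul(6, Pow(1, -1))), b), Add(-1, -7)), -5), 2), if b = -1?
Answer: 9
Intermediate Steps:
Function('M')(k) = 0
Pow(Add(Mul(Add(Function('M')(Mul(6, Pow(1, -1))), b), Add(-1, -7)), -5), 2) = Pow(Add(Mul(Add(0, -1), Add(-1, -7)), -5), 2) = Pow(Add(Mul(-1, -8), -5), 2) = Pow(Add(8, -5), 2) = Pow(3, 2) = 9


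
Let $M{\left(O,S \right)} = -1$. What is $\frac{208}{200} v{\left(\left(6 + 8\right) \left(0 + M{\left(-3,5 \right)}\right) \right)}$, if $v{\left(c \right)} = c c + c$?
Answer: $\frac{4732}{25} \approx 189.28$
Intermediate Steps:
$v{\left(c \right)} = c + c^{2}$ ($v{\left(c \right)} = c^{2} + c = c + c^{2}$)
$\frac{208}{200} v{\left(\left(6 + 8\right) \left(0 + M{\left(-3,5 \right)}\right) \right)} = \frac{208}{200} \left(6 + 8\right) \left(0 - 1\right) \left(1 + \left(6 + 8\right) \left(0 - 1\right)\right) = 208 \cdot \frac{1}{200} \cdot 14 \left(-1\right) \left(1 + 14 \left(-1\right)\right) = \frac{26 \left(- 14 \left(1 - 14\right)\right)}{25} = \frac{26 \left(\left(-14\right) \left(-13\right)\right)}{25} = \frac{26}{25} \cdot 182 = \frac{4732}{25}$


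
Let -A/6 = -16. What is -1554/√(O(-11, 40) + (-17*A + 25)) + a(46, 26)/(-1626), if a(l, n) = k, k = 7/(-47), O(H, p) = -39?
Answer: 7/76422 + 777*I*√1646/823 ≈ 9.1597e-5 + 38.303*I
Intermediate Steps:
A = 96 (A = -6*(-16) = 96)
k = -7/47 (k = 7*(-1/47) = -7/47 ≈ -0.14894)
a(l, n) = -7/47
-1554/√(O(-11, 40) + (-17*A + 25)) + a(46, 26)/(-1626) = -1554/√(-39 + (-17*96 + 25)) - 7/47/(-1626) = -1554/√(-39 + (-1632 + 25)) - 7/47*(-1/1626) = -1554/√(-39 - 1607) + 7/76422 = -1554*(-I*√1646/1646) + 7/76422 = -(-777)*I*√1646/823 + 7/76422 = 777*I*√1646/823 + 7/76422 = 7/76422 + 777*I*√1646/823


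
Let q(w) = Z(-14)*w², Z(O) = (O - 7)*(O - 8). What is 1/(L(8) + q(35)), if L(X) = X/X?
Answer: 1/565951 ≈ 1.7669e-6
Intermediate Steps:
Z(O) = (-8 + O)*(-7 + O) (Z(O) = (-7 + O)*(-8 + O) = (-8 + O)*(-7 + O))
q(w) = 462*w² (q(w) = (56 + (-14)² - 15*(-14))*w² = (56 + 196 + 210)*w² = 462*w²)
L(X) = 1
1/(L(8) + q(35)) = 1/(1 + 462*35²) = 1/(1 + 462*1225) = 1/(1 + 565950) = 1/565951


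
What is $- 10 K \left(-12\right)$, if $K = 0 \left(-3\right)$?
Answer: $0$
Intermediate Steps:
$K = 0$
$- 10 K \left(-12\right) = \left(-10\right) 0 \left(-12\right) = 0 \left(-12\right) = 0$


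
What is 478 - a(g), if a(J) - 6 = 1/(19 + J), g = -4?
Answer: 7079/15 ≈ 471.93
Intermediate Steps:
a(J) = 6 + 1/(19 + J)
478 - a(g) = 478 - (115 + 6*(-4))/(19 - 4) = 478 - (115 - 24)/15 = 478 - 91/15 = 7079/15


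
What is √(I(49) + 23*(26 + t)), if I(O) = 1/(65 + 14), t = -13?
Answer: √1866138/79 ≈ 17.292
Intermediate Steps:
I(O) = 1/79
√(I(49) + 23*(26 + t)) = √(1/79 + 23*(26 - 13)) = √(1/79 + 23*13) = √(1/79 + 299) = √(23622/79) = √1866138/79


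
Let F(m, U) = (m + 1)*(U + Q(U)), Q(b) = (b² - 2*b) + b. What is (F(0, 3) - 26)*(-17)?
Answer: 289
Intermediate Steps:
Q(b) = b² - b
F(m, U) = (1 + m)*(U + U*(-1 + U)) (F(m, U) = (m + 1)*(U + U*(-1 + U)) = (1 + m)*(U + U*(-1 + U)))
(F(0, 3) - 26)*(-17) = (3²*(1 + 0) - 26)*(-17) = (9*1 - 26)*(-17) = (9 - 26)*(-17) = -17*(-17) = 289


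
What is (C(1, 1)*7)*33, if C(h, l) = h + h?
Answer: 462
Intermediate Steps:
C(h, l) = 2*h
(C(1, 1)*7)*33 = ((2*1)*7)*33 = (2*7)*33 = 14*33 = 462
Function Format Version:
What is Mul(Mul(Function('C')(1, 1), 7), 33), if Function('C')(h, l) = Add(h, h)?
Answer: 462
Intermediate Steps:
Function('C')(h, l) = Mul(2, h)
Mul(Mul(Function('C')(1, 1), 7), 33) = Mul(Mul(Mul(2, 1), 7), 33) = Mul(Mul(2, 7), 33) = Mul(14, 33) = 462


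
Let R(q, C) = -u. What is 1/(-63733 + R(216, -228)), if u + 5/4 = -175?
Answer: -4/254227 ≈ -1.5734e-5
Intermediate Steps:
u = -705/4 (u = -5/4 - 175 = -705/4 ≈ -176.25)
R(q, C) = 705/4 (R(q, C) = -1*(-705/4) = 705/4)
1/(-63733 + R(216, -228)) = 1/(-63733 + 705/4) = 1/(-254227/4) = -4/254227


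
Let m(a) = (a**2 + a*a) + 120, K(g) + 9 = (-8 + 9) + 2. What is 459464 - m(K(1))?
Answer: 459272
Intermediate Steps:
K(g) = -6 (K(g) = -9 + ((-8 + 9) + 2) = -9 + (1 + 2) = -9 + 3 = -6)
m(a) = 120 + 2*a**2 (m(a) = (a**2 + a**2) + 120 = 2*a**2 + 120 = 120 + 2*a**2)
459464 - m(K(1)) = 459464 - (120 + 2*(-6)**2) = 459464 - (120 + 2*36) = 459464 - (120 + 72) = 459464 - 1*192 = 459464 - 192 = 459272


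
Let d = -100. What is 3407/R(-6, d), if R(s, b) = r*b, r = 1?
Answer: -3407/100 ≈ -34.070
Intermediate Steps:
R(s, b) = b (R(s, b) = 1*b = b)
3407/R(-6, d) = 3407/(-100) = 3407*(-1/100) = -3407/100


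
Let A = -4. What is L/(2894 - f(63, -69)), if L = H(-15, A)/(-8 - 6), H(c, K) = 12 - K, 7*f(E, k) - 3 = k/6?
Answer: -16/40533 ≈ -0.00039474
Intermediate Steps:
f(E, k) = 3/7 + k/42 (f(E, k) = 3/7 + (k/6)/7 = 3/7 + k/42)
L = -8/7 (L = (12 - 1*(-4))/(-8 - 6) = (12 + 4)/(-14) = -1/14*16 = -8/7 ≈ -1.1429)
L/(2894 - f(63, -69)) = -8/(7*(2894 - (3/7 + (1/42)*(-69)))) = -8/(7*(2894 - (3/7 - 23/14))) = -8/(7*(2894 - 1*(-17/14))) = -8/(7*(2894 + 17/14)) = -8/(7*40533/14) = -8/7*14/40533 = -16/40533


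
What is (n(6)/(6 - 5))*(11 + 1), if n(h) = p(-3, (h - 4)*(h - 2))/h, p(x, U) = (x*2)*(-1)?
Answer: 12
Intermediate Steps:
p(x, U) = -2*x (p(x, U) = (2*x)*(-1) = -2*x)
n(h) = 6/h (n(h) = (-2*(-3))/h = 6/h)
(n(6)/(6 - 5))*(11 + 1) = ((6/6)/(6 - 5))*(11 + 1) = ((6*(⅙))/1)*12 = (1*1)*12 = 1*12 = 12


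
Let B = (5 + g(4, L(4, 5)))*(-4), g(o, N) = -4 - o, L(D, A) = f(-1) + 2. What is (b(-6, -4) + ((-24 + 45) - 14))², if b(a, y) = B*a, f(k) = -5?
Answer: 4225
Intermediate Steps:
L(D, A) = -3 (L(D, A) = -5 + 2 = -3)
B = 12 (B = (5 + (-4 - 1*4))*(-4) = (5 + (-4 - 4))*(-4) = (5 - 8)*(-4) = -3*(-4) = 12)
b(a, y) = 12*a
(b(-6, -4) + ((-24 + 45) - 14))² = (12*(-6) + ((-24 + 45) - 14))² = (-72 + (21 - 14))² = (-72 + 7)² = (-65)² = 4225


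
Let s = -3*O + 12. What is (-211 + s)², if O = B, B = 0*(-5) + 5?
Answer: 45796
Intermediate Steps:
B = 5 (B = 0 + 5 = 5)
O = 5
s = -3 (s = -3*5 + 12 = -15 + 12 = -3)
(-211 + s)² = (-211 - 3)² = (-214)² = 45796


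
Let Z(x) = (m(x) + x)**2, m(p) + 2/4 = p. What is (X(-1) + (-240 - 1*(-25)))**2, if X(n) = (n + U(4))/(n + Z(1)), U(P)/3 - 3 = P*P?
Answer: 724201/25 ≈ 28968.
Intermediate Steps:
U(P) = 9 + 3*P**2 (U(P) = 9 + 3*(P*P) = 9 + 3*P**2)
m(p) = -1/2 + p
Z(x) = (-1/2 + 2*x)**2 (Z(x) = ((-1/2 + x) + x)**2 = (-1/2 + 2*x)**2)
X(n) = (57 + n)/(9/4 + n) (X(n) = (n + (9 + 3*4**2))/(n + (-1 + 4*1)**2/4) = (n + (9 + 3*16))/(n + (-1 + 4)**2/4) = (n + (9 + 48))/(n + (1/4)*3**2) = (n + 57)/(n + (1/4)*9) = (57 + n)/(n + 9/4) = (57 + n)/(9/4 + n))
(X(-1) + (-240 - 1*(-25)))**2 = (4*(57 - 1)/(9 + 4*(-1)) + (-240 - 1*(-25)))**2 = (4*56/(9 - 4) + (-240 + 25))**2 = (4*56/5 - 215)**2 = (4*(1/5)*56 - 215)**2 = (224/5 - 215)**2 = (-851/5)**2 = 724201/25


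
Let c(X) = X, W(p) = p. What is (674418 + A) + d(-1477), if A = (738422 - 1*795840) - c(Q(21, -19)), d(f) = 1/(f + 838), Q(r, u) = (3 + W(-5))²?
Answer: 394260443/639 ≈ 6.1700e+5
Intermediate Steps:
Q(r, u) = 4 (Q(r, u) = (3 - 5)² = (-2)² = 4)
d(f) = 1/(838 + f)
A = -57422 (A = (738422 - 1*795840) - 1*4 = (738422 - 795840) - 4 = -57418 - 4 = -57422)
(674418 + A) + d(-1477) = (674418 - 57422) + 1/(838 - 1477) = 616996 + 1/(-639) = 616996 - 1/639 = 394260443/639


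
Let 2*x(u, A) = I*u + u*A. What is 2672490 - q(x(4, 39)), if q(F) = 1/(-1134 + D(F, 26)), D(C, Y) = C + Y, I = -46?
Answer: 2998533781/1122 ≈ 2.6725e+6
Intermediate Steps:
x(u, A) = -23*u + A*u/2 (x(u, A) = (-46*u + u*A)/2 = (-46*u + A*u)/2 = -23*u + A*u/2)
q(F) = 1/(-1108 + F) (q(F) = 1/(-1134 + (F + 26)) = 1/(-1134 + (26 + F)) = 1/(-1108 + F))
2672490 - q(x(4, 39)) = 2672490 - 1/(-1108 + (1/2)*4*(-46 + 39)) = 2672490 - 1/(-1108 + (1/2)*4*(-7)) = 2672490 - 1/(-1108 - 14) = 2672490 - 1/(-1122) = 2672490 - 1*(-1/1122) = 2672490 + 1/1122 = 2998533781/1122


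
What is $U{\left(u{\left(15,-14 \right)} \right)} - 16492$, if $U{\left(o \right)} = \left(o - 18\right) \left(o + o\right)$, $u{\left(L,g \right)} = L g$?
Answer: $79268$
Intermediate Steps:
$U{\left(o \right)} = 2 o \left(-18 + o\right)$ ($U{\left(o \right)} = \left(-18 + o\right) 2 o = 2 o \left(-18 + o\right)$)
$U{\left(u{\left(15,-14 \right)} \right)} - 16492 = 2 \cdot 15 \left(-14\right) \left(-18 + 15 \left(-14\right)\right) - 16492 = 2 \left(-210\right) \left(-18 - 210\right) - 16492 = 2 \left(-210\right) \left(-228\right) - 16492 = 95760 - 16492 = 79268$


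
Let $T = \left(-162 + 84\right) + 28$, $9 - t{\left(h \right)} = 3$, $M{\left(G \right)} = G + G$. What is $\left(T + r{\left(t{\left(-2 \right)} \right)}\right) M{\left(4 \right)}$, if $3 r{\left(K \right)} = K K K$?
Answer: $176$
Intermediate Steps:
$M{\left(G \right)} = 2 G$
$t{\left(h \right)} = 6$ ($t{\left(h \right)} = 9 - 3 = 6$)
$r{\left(K \right)} = \frac{K^{3}}{3}$ ($r{\left(K \right)} = \frac{K K K}{3} = \frac{K^{2} K}{3} = \frac{K^{3}}{3}$)
$T = -50$ ($T = -78 + 28 = -50$)
$\left(T + r{\left(t{\left(-2 \right)} \right)}\right) M{\left(4 \right)} = \left(-50 + \frac{6^{3}}{3}\right) 2 \cdot 4 = \left(-50 + \frac{1}{3} \cdot 216\right) 8 = \left(-50 + 72\right) 8 = 22 \cdot 8 = 176$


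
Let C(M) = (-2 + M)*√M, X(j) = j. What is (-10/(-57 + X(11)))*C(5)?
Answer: 15*√5/23 ≈ 1.4583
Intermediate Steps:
C(M) = √M*(-2 + M)
(-10/(-57 + X(11)))*C(5) = (-10/(-57 + 11))*(√5*(-2 + 5)) = (-10/(-46))*(√5*3) = (-1/46*(-10))*(3*√5) = 5*(3*√5)/23 = 15*√5/23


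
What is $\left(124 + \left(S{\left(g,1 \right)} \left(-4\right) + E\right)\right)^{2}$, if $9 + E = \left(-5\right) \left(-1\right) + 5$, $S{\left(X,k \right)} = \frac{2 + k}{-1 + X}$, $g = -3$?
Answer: $16384$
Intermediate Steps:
$S{\left(X,k \right)} = \frac{2 + k}{-1 + X}$
$E = 1$ ($E = -9 + \left(\left(-5\right) \left(-1\right) + 5\right) = -9 + \left(5 + 5\right) = -9 + 10 = 1$)
$\left(124 + \left(S{\left(g,1 \right)} \left(-4\right) + E\right)\right)^{2} = \left(124 + \left(\frac{2 + 1}{-1 - 3} \left(-4\right) + 1\right)\right)^{2} = \left(124 + \left(\frac{1}{-4} \cdot 3 \left(-4\right) + 1\right)\right)^{2} = \left(124 + \left(\left(- \frac{1}{4}\right) 3 \left(-4\right) + 1\right)\right)^{2} = \left(124 + \left(\left(- \frac{3}{4}\right) \left(-4\right) + 1\right)\right)^{2} = \left(124 + \left(3 + 1\right)\right)^{2} = \left(124 + 4\right)^{2} = 128^{2} = 16384$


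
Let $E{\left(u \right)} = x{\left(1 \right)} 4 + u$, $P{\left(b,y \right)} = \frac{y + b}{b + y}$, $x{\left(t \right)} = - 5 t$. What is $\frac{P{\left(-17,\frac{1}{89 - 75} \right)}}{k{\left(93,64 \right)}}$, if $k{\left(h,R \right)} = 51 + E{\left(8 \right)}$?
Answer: $\frac{1}{39} \approx 0.025641$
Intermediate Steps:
$P{\left(b,y \right)} = 1$ ($P{\left(b,y \right)} = \frac{b + y}{b + y} = 1$)
$E{\left(u \right)} = -20 + u$ ($E{\left(u \right)} = \left(-5\right) 1 \cdot 4 + u = \left(-5\right) 4 + u = -20 + u$)
$k{\left(h,R \right)} = 39$ ($k{\left(h,R \right)} = 51 + \left(-20 + 8\right) = 51 - 12 = 39$)
$\frac{P{\left(-17,\frac{1}{89 - 75} \right)}}{k{\left(93,64 \right)}} = 1 \cdot \frac{1}{39} = \frac{1}{39}$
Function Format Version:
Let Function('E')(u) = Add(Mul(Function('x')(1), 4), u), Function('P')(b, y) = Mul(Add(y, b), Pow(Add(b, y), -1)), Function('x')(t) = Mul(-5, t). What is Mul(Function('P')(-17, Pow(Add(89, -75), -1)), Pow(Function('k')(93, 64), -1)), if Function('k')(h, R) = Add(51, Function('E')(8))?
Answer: Rational(1, 39) ≈ 0.025641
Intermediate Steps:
Function('P')(b, y) = 1 (Function('P')(b, y) = Mul(Add(b, y), Pow(Add(b, y), -1)) = 1)
Function('E')(u) = Add(-20, u) (Function('E')(u) = Add(Mul(Mul(-5, 1), 4), u) = Add(Mul(-5, 4), u) = Add(-20, u))
Function('k')(h, R) = 39 (Function('k')(h, R) = Add(51, Add(-20, 8)) = Add(51, -12) = 39)
Mul(Function('P')(-17, Pow(Add(89, -75), -1)), Pow(Function('k')(93, 64), -1)) = Mul(1, Pow(39, -1)) = Mul(1, Rational(1, 39)) = Rational(1, 39)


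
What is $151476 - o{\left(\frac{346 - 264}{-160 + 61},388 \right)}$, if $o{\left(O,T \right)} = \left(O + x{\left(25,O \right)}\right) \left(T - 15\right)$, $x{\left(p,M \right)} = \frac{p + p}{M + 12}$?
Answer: $\frac{8218376305}{54747} \approx 1.5012 \cdot 10^{5}$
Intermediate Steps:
$x{\left(p,M \right)} = \frac{2 p}{12 + M}$
$o{\left(O,T \right)} = \left(-15 + T\right) \left(O + \frac{50}{12 + O}\right)$ ($o{\left(O,T \right)} = \left(O + 2 \cdot 25 \frac{1}{12 + O}\right) \left(T - 15\right) = \left(O + \frac{50}{12 + O}\right) \left(-15 + T\right) = \left(-15 + T\right) \left(O + \frac{50}{12 + O}\right)$)
$151476 - o{\left(\frac{346 - 264}{-160 + 61},388 \right)} = 151476 - \frac{-750 + 50 \cdot 388 + \frac{346 - 264}{-160 + 61} \left(-15 + 388\right) \left(12 + \frac{346 - 264}{-160 + 61}\right)}{12 + \frac{346 - 264}{-160 + 61}} = 151476 - \frac{-750 + 19400 + \frac{82}{-99} \cdot 373 \left(12 + \frac{82}{-99}\right)}{12 + \frac{82}{-99}} = 151476 - \frac{-750 + 19400 + 82 \left(- \frac{1}{99}\right) 373 \left(12 + 82 \left(- \frac{1}{99}\right)\right)}{12 + 82 \left(- \frac{1}{99}\right)} = 151476 - \frac{-750 + 19400 - \frac{30586 \left(12 - \frac{82}{99}\right)}{99}}{12 - \frac{82}{99}} = 151476 - \frac{-750 + 19400 - \frac{30586}{99} \cdot \frac{1106}{99}}{\frac{1106}{99}} = 151476 - \frac{99 \left(-750 + 19400 - \frac{33828116}{9801}\right)}{1106} = 151476 - \frac{99}{1106} \cdot \frac{148960534}{9801} = 151476 - \frac{74480267}{54747} = \frac{8218376305}{54747}$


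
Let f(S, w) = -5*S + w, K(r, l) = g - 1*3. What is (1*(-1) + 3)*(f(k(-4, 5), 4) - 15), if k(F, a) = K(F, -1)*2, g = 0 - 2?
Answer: 78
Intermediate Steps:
g = -2
K(r, l) = -5 (K(r, l) = -2 - 1*3 = -2 - 3 = -5)
k(F, a) = -10 (k(F, a) = -5*2 = -10)
f(S, w) = w - 5*S
(1*(-1) + 3)*(f(k(-4, 5), 4) - 15) = (1*(-1) + 3)*((4 - 5*(-10)) - 15) = (-1 + 3)*((4 + 50) - 15) = 2*(54 - 15) = 2*39 = 78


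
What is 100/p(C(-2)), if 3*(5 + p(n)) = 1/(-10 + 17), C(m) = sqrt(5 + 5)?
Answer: -525/26 ≈ -20.192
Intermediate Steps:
C(m) = sqrt(10)
p(n) = -104/21 (p(n) = -5 + 1/(3*(-10 + 17)) = -5 + (1/3)/7 = -5 + (1/3)*(1/7) = -5 + 1/21 = -104/21)
100/p(C(-2)) = 100/(-104/21) = 100*(-21/104) = -525/26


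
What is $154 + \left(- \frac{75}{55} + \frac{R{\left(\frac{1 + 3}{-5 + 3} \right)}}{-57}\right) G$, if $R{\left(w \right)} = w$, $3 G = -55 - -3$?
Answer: $\frac{332990}{1881} \approx 177.03$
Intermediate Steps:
$G = - \frac{52}{3}$ ($G = \frac{-55 - -3}{3} = \frac{-55 + 3}{3} = \frac{1}{3} \left(-52\right) = - \frac{52}{3} \approx -17.333$)
$154 + \left(- \frac{75}{55} + \frac{R{\left(\frac{1 + 3}{-5 + 3} \right)}}{-57}\right) G = 154 + \left(- \frac{75}{55} + \frac{\left(1 + 3\right) \frac{1}{-5 + 3}}{-57}\right) \left(- \frac{52}{3}\right) = 154 + \left(\left(-75\right) \frac{1}{55} + \frac{4}{-2} \left(- \frac{1}{57}\right)\right) \left(- \frac{52}{3}\right) = 154 + \left(- \frac{15}{11} + 4 \left(- \frac{1}{2}\right) \left(- \frac{1}{57}\right)\right) \left(- \frac{52}{3}\right) = 154 + \left(- \frac{15}{11} - - \frac{2}{57}\right) \left(- \frac{52}{3}\right) = 154 + \left(- \frac{15}{11} + \frac{2}{57}\right) \left(- \frac{52}{3}\right) = 154 - - \frac{43316}{1881} = 154 + \frac{43316}{1881} = \frac{332990}{1881}$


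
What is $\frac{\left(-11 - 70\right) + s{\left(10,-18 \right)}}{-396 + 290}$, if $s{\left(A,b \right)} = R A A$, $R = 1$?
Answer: $- \frac{19}{106} \approx -0.17925$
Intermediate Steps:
$s{\left(A,b \right)} = A^{2}$ ($s{\left(A,b \right)} = 1 A A = A A = A^{2}$)
$\frac{\left(-11 - 70\right) + s{\left(10,-18 \right)}}{-396 + 290} = \frac{\left(-11 - 70\right) + 10^{2}}{-396 + 290} = \frac{\left(-11 - 70\right) + 100}{-106} = \left(-81 + 100\right) \left(- \frac{1}{106}\right) = 19 \left(- \frac{1}{106}\right) = - \frac{19}{106}$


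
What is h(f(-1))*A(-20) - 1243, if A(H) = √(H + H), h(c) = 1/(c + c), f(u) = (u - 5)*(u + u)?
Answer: -1243 + I*√10/12 ≈ -1243.0 + 0.26352*I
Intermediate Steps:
f(u) = 2*u*(-5 + u) (f(u) = (-5 + u)*(2*u) = 2*u*(-5 + u))
h(c) = 1/(2*c)
A(H) = √2*√H (A(H) = √(2*H) = √2*√H)
h(f(-1))*A(-20) - 1243 = (1/(2*((2*(-1)*(-5 - 1)))))*(√2*√(-20)) - 1243 = (1/(2*((2*(-1)*(-6)))))*(√2*(2*I*√5)) - 1243 = ((½)/12)*(2*I*√10) - 1243 = ((½)*(1/12))*(2*I*√10) - 1243 = (2*I*√10)/24 - 1243 = I*√10/12 - 1243 = -1243 + I*√10/12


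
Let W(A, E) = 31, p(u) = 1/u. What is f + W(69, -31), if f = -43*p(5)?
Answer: 112/5 ≈ 22.400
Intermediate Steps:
p(u) = 1/u
f = -43/5 ≈ -8.6000
f + W(69, -31) = -43/5 + 31 = 112/5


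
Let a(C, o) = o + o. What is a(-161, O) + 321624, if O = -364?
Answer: 320896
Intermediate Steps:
a(C, o) = 2*o
a(-161, O) + 321624 = 2*(-364) + 321624 = -728 + 321624 = 320896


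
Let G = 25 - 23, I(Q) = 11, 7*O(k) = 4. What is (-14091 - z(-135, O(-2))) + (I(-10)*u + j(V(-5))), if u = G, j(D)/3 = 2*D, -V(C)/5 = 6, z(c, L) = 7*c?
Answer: -13304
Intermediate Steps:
O(k) = 4/7 (O(k) = (⅐)*4 = 4/7)
V(C) = -30 (V(C) = -5*6 = -30)
j(D) = 6*D (j(D) = 3*(2*D) = 6*D)
G = 2
u = 2
(-14091 - z(-135, O(-2))) + (I(-10)*u + j(V(-5))) = (-14091 - 7*(-135)) + (11*2 + 6*(-30)) = (-14091 - 1*(-945)) + (22 - 180) = (-14091 + 945) - 158 = -13146 - 158 = -13304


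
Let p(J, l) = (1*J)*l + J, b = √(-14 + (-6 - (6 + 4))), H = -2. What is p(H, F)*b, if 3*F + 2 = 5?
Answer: -4*I*√30 ≈ -21.909*I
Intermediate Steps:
F = 1 (F = -⅔ + (⅓)*5 = -⅔ + 5/3 = 1)
b = I*√30 (b = √(-14 + (-6 - 1*10)) = √(-14 + (-6 - 10)) = √(-14 - 16) = √(-30) = I*√30 ≈ 5.4772*I)
p(J, l) = J + J*l (p(J, l) = J*l + J = J + J*l)
p(H, F)*b = (-2*(1 + 1))*(I*√30) = (-2*2)*(I*√30) = -4*I*√30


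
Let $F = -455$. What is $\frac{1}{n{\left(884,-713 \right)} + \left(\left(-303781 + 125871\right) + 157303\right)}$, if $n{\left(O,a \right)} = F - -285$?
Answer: $- \frac{1}{20777} \approx -4.813 \cdot 10^{-5}$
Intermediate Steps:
$n{\left(O,a \right)} = -170$ ($n{\left(O,a \right)} = -455 - -285 = -455 + 285 = -170$)
$\frac{1}{n{\left(884,-713 \right)} + \left(\left(-303781 + 125871\right) + 157303\right)} = \frac{1}{-170 + \left(\left(-303781 + 125871\right) + 157303\right)} = \frac{1}{-170 + \left(-177910 + 157303\right)} = \frac{1}{-170 - 20607} = \frac{1}{-20777} = - \frac{1}{20777}$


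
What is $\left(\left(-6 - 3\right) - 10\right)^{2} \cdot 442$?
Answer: $159562$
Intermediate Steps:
$\left(\left(-6 - 3\right) - 10\right)^{2} \cdot 442 = \left(-9 - 10\right)^{2} \cdot 442 = \left(-19\right)^{2} \cdot 442 = 361 \cdot 442 = 159562$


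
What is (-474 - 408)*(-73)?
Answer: 64386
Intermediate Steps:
(-474 - 408)*(-73) = -882*(-73) = 64386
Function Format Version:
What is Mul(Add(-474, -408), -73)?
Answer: 64386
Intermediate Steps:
Mul(Add(-474, -408), -73) = Mul(-882, -73) = 64386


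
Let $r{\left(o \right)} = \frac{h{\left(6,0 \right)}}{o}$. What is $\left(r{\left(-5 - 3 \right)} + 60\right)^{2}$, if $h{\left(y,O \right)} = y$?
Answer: $\frac{56169}{16} \approx 3510.6$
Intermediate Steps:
$r{\left(o \right)} = \frac{6}{o}$
$\left(r{\left(-5 - 3 \right)} + 60\right)^{2} = \left(\frac{6}{-5 - 3} + 60\right)^{2} = \left(\frac{6}{-8} + 60\right)^{2} = \left(6 \left(- \frac{1}{8}\right) + 60\right)^{2} = \left(- \frac{3}{4} + 60\right)^{2} = \left(\frac{237}{4}\right)^{2} = \frac{56169}{16}$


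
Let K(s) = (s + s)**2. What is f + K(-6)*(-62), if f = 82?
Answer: -8846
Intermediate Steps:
K(s) = 4*s**2 (K(s) = (2*s)**2 = 4*s**2)
f + K(-6)*(-62) = 82 + (4*(-6)**2)*(-62) = 82 + (4*36)*(-62) = 82 + 144*(-62) = 82 - 8928 = -8846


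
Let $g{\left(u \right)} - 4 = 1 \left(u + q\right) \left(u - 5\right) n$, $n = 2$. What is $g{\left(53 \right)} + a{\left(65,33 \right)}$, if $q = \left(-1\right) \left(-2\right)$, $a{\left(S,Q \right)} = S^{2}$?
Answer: $9509$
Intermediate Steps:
$q = 2$
$g{\left(u \right)} = 4 + 2 \left(-5 + u\right) \left(2 + u\right)$ ($g{\left(u \right)} = 4 + 1 \left(u + 2\right) \left(u - 5\right) 2 = 4 + 1 \left(2 + u\right) \left(-5 + u\right) 2 = 4 + 1 \left(-5 + u\right) \left(2 + u\right) 2 = 4 + \left(-5 + u\right) \left(2 + u\right) 2 = 4 + 2 \left(-5 + u\right) \left(2 + u\right)$)
$g{\left(53 \right)} + a{\left(65,33 \right)} = \left(-16 - 318 + 2 \cdot 53^{2}\right) + 65^{2} = \left(-16 - 318 + 2 \cdot 2809\right) + 4225 = \left(-16 - 318 + 5618\right) + 4225 = 5284 + 4225 = 9509$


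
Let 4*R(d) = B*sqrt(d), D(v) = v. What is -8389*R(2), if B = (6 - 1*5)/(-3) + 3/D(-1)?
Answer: 41945*sqrt(2)/6 ≈ 9886.5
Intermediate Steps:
B = -10/3 (B = (6 - 1*5)/(-3) + 3/(-1) = (6 - 5)*(-1/3) + 3*(-1) = 1*(-1/3) - 3 = -1/3 - 3 = -10/3 ≈ -3.3333)
R(d) = -5*sqrt(d)/6 (R(d) = (-10*sqrt(d)/3)/4 = -5*sqrt(d)/6)
-8389*R(2) = -(-41945)*sqrt(2)/6 = 41945*sqrt(2)/6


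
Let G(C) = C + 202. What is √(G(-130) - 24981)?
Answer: 19*I*√69 ≈ 157.83*I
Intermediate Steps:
G(C) = 202 + C
√(G(-130) - 24981) = √((202 - 130) - 24981) = √(72 - 24981) = √(-24909) = 19*I*√69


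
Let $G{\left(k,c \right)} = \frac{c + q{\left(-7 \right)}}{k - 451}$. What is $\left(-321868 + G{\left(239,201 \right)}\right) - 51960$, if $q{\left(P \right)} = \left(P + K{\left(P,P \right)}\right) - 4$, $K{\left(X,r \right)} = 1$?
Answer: $- \frac{79251727}{212} \approx -3.7383 \cdot 10^{5}$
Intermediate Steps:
$q{\left(P \right)} = -3 + P$ ($q{\left(P \right)} = \left(P + 1\right) - 4 = \left(1 + P\right) - 4 = -3 + P$)
$G{\left(k,c \right)} = \frac{-10 + c}{-451 + k}$ ($G{\left(k,c \right)} = \frac{c - 10}{k - 451} = \frac{c - 10}{-451 + k} = \frac{-10 + c}{-451 + k}$)
$\left(-321868 + G{\left(239,201 \right)}\right) - 51960 = \left(-321868 + \frac{-10 + 201}{-451 + 239}\right) - 51960 = \left(-321868 + \frac{1}{-212} \cdot 191\right) - 51960 = \left(-321868 - \frac{191}{212}\right) - 51960 = - \frac{68236207}{212} - 51960 = - \frac{79251727}{212}$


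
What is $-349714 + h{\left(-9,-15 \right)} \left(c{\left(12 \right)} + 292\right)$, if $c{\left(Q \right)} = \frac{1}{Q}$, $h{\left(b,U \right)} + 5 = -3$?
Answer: $- \frac{1056152}{3} \approx -3.5205 \cdot 10^{5}$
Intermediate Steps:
$h{\left(b,U \right)} = -8$ ($h{\left(b,U \right)} = -5 - 3 = -8$)
$-349714 + h{\left(-9,-15 \right)} \left(c{\left(12 \right)} + 292\right) = -349714 - 8 \left(\frac{1}{12} + 292\right) = -349714 - \frac{7010}{3} = - \frac{1056152}{3}$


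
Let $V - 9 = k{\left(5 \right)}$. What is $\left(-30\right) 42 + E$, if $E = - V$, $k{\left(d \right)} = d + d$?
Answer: $-1279$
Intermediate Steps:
$k{\left(d \right)} = 2 d$
$V = 19$ ($V = 9 + 2 \cdot 5 = 9 + 10 = 19$)
$E = -19$ ($E = \left(-1\right) 19 = -19$)
$\left(-30\right) 42 + E = \left(-30\right) 42 - 19 = -1260 - 19 = -1279$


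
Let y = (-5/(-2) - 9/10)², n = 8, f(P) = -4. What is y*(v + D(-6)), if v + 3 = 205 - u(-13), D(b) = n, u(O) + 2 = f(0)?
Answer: 13824/25 ≈ 552.96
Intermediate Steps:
u(O) = -6 (u(O) = -2 - 4 = -6)
D(b) = 8
v = 208 (v = -3 + (205 - 1*(-6)) = -3 + (205 + 6) = -3 + 211 = 208)
y = 64/25 (y = (-5*(-½) - 9*⅒)² = (5/2 - 9/10)² = (8/5)² = 64/25 ≈ 2.5600)
y*(v + D(-6)) = 64*(208 + 8)/25 = (64/25)*216 = 13824/25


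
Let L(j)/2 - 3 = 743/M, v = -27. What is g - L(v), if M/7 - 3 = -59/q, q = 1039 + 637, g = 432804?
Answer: 15051522298/34783 ≈ 4.3273e+5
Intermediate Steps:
q = 1676
M = 34783/1676 (M = 21 + 7*(-59/1676) = 21 - 413/1676 = 34783/1676 ≈ 20.754)
L(j) = 2699234/34783 (L(j) = 6 + 2*(743/(34783/1676)) = 6 + 2*(743*(1676/34783)) = 6 + 2*(1245268/34783) = 6 + 2490536/34783 = 2699234/34783)
g - L(v) = 432804 - 1*2699234/34783 = 432804 - 2699234/34783 = 15051522298/34783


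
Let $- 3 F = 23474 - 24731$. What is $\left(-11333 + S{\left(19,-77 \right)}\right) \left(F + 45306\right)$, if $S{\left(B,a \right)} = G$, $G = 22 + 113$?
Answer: $-512028550$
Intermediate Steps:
$F = 419$ ($F = - \frac{23474 - 24731}{3} = \left(- \frac{1}{3}\right) \left(-1257\right) = 419$)
$G = 135$
$S{\left(B,a \right)} = 135$
$\left(-11333 + S{\left(19,-77 \right)}\right) \left(F + 45306\right) = \left(-11333 + 135\right) \left(419 + 45306\right) = \left(-11198\right) 45725 = -512028550$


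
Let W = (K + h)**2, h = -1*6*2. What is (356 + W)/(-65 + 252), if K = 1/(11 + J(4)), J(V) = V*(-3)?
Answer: 525/187 ≈ 2.8075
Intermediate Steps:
J(V) = -3*V
h = -12 (h = -6*2 = -12)
K = -1 (K = 1/(11 - 3*4) = 1/(11 - 12) = 1/(-1) = -1)
W = 169 (W = (-1 - 12)**2 = (-13)**2 = 169)
(356 + W)/(-65 + 252) = (356 + 169)/(-65 + 252) = 525/187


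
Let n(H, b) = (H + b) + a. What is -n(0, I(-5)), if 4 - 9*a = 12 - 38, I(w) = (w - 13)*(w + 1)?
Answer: -226/3 ≈ -75.333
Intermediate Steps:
I(w) = (1 + w)*(-13 + w) (I(w) = (-13 + w)*(1 + w) = (1 + w)*(-13 + w))
a = 10/3 (a = 4/9 - (12 - 38)/9 = 4/9 - ⅑*(-26) = 4/9 + 26/9 = 10/3 ≈ 3.3333)
n(H, b) = 10/3 + H + b (n(H, b) = (H + b) + 10/3 = 10/3 + H + b)
-n(0, I(-5)) = -(10/3 + 0 + (-13 + (-5)² - 12*(-5))) = -(10/3 + 0 + (-13 + 25 + 60)) = -(10/3 + 0 + 72) = -1*226/3 = -226/3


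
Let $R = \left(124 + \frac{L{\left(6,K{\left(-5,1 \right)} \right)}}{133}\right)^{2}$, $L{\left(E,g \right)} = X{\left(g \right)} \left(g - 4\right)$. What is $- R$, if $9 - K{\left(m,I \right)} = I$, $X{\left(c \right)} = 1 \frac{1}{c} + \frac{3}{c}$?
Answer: $- \frac{272052036}{17689} \approx -15380.0$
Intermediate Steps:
$X{\left(c \right)} = \frac{4}{c}$ ($X{\left(c \right)} = \frac{1}{c} + \frac{3}{c} = \frac{4}{c}$)
$K{\left(m,I \right)} = 9 - I$
$L{\left(E,g \right)} = \frac{4 \left(-4 + g\right)}{g}$ ($L{\left(E,g \right)} = \frac{4}{g} \left(g - 4\right) = \frac{4}{g} \left(-4 + g\right) = \frac{4 \left(-4 + g\right)}{g}$)
$R = \frac{272052036}{17689}$ ($R = \left(124 + \frac{4 - \frac{16}{9 - 1}}{133}\right)^{2} = \left(124 + \left(4 - \frac{16}{9 - 1}\right) \frac{1}{133}\right)^{2} = \left(124 + \left(4 - \frac{16}{8}\right) \frac{1}{133}\right)^{2} = \left(124 + \left(4 - 2\right) \frac{1}{133}\right)^{2} = \left(124 + 2 \cdot \frac{1}{133}\right)^{2} = \left(124 + \frac{2}{133}\right)^{2} = \left(\frac{16494}{133}\right)^{2} = \frac{272052036}{17689} \approx 15380.0$)
$- R = \left(-1\right) \frac{272052036}{17689} = - \frac{272052036}{17689}$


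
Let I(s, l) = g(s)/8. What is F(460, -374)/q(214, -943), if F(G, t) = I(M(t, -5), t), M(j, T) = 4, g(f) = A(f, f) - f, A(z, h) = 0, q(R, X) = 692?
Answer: -1/1384 ≈ -0.00072254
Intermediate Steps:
g(f) = -f (g(f) = 0 - f = -f)
I(s, l) = -s/8
F(G, t) = -½ (F(G, t) = -⅛*4 = -½)
F(460, -374)/q(214, -943) = -½/692 = -½*1/692 = -1/1384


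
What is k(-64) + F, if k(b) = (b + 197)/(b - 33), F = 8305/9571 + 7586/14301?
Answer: 359057024/13276862487 ≈ 0.027044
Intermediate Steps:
F = 191375411/136874871 (F = 8305*(1/9571) + 7586*(1/14301) = 8305/9571 + 7586/14301 = 191375411/136874871 ≈ 1.3982)
k(b) = (197 + b)/(-33 + b)
k(-64) + F = (197 - 64)/(-33 - 64) + 191375411/136874871 = 133/(-97) + 191375411/136874871 = -1/97*133 + 191375411/136874871 = -133/97 + 191375411/136874871 = 359057024/13276862487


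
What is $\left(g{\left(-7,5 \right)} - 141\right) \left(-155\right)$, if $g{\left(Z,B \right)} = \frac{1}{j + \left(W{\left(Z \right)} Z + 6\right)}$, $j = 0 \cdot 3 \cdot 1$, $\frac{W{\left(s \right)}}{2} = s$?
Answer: $\frac{2272765}{104} \approx 21854.0$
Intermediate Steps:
$W{\left(s \right)} = 2 s$
$j = 0$ ($j = 0 \cdot 1 = 0$)
$g{\left(Z,B \right)} = \frac{1}{6 + 2 Z^{2}}$ ($g{\left(Z,B \right)} = \frac{1}{0 + \left(2 Z Z + 6\right)} = \frac{1}{0 + \left(2 Z^{2} + 6\right)} = \frac{1}{0 + \left(6 + 2 Z^{2}\right)} = \frac{1}{6 + 2 Z^{2}}$)
$\left(g{\left(-7,5 \right)} - 141\right) \left(-155\right) = \left(\frac{1}{2 \left(3 + \left(-7\right)^{2}\right)} - 141\right) \left(-155\right) = \left(\frac{1}{2 \left(3 + 49\right)} - 141\right) \left(-155\right) = \left(\frac{1}{2 \cdot 52} - 141\right) \left(-155\right) = \left(\frac{1}{2} \cdot \frac{1}{52} - 141\right) \left(-155\right) = \left(\frac{1}{104} - 141\right) \left(-155\right) = \left(- \frac{14663}{104}\right) \left(-155\right) = \frac{2272765}{104}$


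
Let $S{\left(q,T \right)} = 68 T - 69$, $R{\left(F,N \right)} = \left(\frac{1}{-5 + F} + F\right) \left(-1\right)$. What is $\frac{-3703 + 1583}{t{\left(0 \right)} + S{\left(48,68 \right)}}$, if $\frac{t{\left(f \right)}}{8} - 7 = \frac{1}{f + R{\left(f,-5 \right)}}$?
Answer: $- \frac{2120}{4651} \approx -0.45582$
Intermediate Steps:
$R{\left(F,N \right)} = - F - \frac{1}{-5 + F}$ ($R{\left(F,N \right)} = \left(F + \frac{1}{-5 + F}\right) \left(-1\right) = - F - \frac{1}{-5 + F}$)
$S{\left(q,T \right)} = -69 + 68 T$
$t{\left(f \right)} = 56 + \frac{8}{f + \frac{-1 - f^{2} + 5 f}{-5 + f}}$
$\frac{-3703 + 1583}{t{\left(0 \right)} + S{\left(48,68 \right)}} = \frac{-3703 + 1583}{\left(96 - 0\right) + \left(-69 + 68 \cdot 68\right)} = - \frac{2120}{\left(96 + 0\right) + \left(-69 + 4624\right)} = - \frac{2120}{96 + 4555} = - \frac{2120}{4651}$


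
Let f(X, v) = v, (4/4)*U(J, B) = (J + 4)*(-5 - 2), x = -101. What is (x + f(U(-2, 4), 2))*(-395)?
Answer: 39105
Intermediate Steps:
U(J, B) = -28 - 7*J (U(J, B) = (J + 4)*(-5 - 2) = (4 + J)*(-7) = -28 - 7*J)
(x + f(U(-2, 4), 2))*(-395) = (-101 + 2)*(-395) = -99*(-395) = 39105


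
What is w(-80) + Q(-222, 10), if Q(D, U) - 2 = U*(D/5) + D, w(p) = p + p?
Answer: -824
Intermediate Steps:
w(p) = 2*p
Q(D, U) = 2 + D + D*U/5 (Q(D, U) = 2 + (U*(D/5) + D) = 2 + (D*U/5 + D) = 2 + (D + D*U/5) = 2 + D + D*U/5)
w(-80) + Q(-222, 10) = 2*(-80) + (2 - 222 + (⅕)*(-222)*10) = -160 + (2 - 222 - 444) = -160 - 664 = -824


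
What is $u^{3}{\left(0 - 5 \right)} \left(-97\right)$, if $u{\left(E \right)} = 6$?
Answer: $-20952$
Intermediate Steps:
$u^{3}{\left(0 - 5 \right)} \left(-97\right) = 6^{3} \left(-97\right) = 216 \left(-97\right) = -20952$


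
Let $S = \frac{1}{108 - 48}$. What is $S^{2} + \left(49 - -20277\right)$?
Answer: $\frac{73173601}{3600} \approx 20326.0$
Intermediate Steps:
$S = \frac{1}{60} \approx 0.016667$
$S^{2} + \left(49 - -20277\right) = \left(\frac{1}{60}\right)^{2} + \left(49 - -20277\right) = \frac{1}{3600} + \left(49 + 20277\right) = \frac{1}{3600} + 20326 = \frac{73173601}{3600}$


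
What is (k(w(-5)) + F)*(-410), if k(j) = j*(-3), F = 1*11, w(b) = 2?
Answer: -2050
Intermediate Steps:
F = 11
k(j) = -3*j
(k(w(-5)) + F)*(-410) = (-3*2 + 11)*(-410) = (-6 + 11)*(-410) = 5*(-410) = -2050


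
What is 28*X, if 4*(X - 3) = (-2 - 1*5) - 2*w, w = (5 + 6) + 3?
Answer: -161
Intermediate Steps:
w = 14 (w = 11 + 3 = 14)
X = -23/4 (X = 3 + ((-2 - 1*5) - 2*14)/4 = 3 + ((-2 - 5) - 28)/4 = 3 + (-7 - 28)/4 = 3 + (1/4)*(-35) = 3 - 35/4 = -23/4 ≈ -5.7500)
28*X = 28*(-23/4) = -161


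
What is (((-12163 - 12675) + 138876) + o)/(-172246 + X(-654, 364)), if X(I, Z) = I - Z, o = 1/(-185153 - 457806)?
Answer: -73321758441/111401648176 ≈ -0.65817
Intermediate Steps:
o = -1/642959 (o = 1/(-642959) = -1/642959 ≈ -1.5553e-6)
(((-12163 - 12675) + 138876) + o)/(-172246 + X(-654, 364)) = (((-12163 - 12675) + 138876) - 1/642959)/(-172246 + (-654 - 1*364)) = ((-24838 + 138876) - 1/642959)/(-172246 + (-654 - 364)) = (114038 - 1/642959)/(-172246 - 1018) = (73321758441/642959)/(-173264) = (73321758441/642959)*(-1/173264) = -73321758441/111401648176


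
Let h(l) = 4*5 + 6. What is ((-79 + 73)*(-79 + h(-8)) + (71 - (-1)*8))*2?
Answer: 794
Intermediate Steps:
h(l) = 26 (h(l) = 20 + 6 = 26)
((-79 + 73)*(-79 + h(-8)) + (71 - (-1)*8))*2 = ((-79 + 73)*(-79 + 26) + (71 - (-1)*8))*2 = (-6*(-53) + (71 - 1*(-8)))*2 = (318 + (71 + 8))*2 = (318 + 79)*2 = 397*2 = 794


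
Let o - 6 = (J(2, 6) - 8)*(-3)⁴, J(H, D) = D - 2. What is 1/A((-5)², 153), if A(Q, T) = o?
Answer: -1/318 ≈ -0.0031447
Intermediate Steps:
J(H, D) = -2 + D
o = -318 (o = 6 + ((-2 + 6) - 8)*(-3)⁴ = 6 + (4 - 8)*81 = 6 - 4*81 = 6 - 324 = -318)
A(Q, T) = -318
1/A((-5)², 153) = 1/(-318) = -1/318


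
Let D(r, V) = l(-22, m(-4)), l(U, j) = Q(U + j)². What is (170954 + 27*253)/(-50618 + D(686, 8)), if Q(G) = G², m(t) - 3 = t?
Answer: 177785/229223 ≈ 0.77560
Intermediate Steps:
m(t) = 3 + t
l(U, j) = (U + j)⁴ (l(U, j) = ((U + j)²)² = (U + j)⁴)
D(r, V) = 279841 (D(r, V) = (-22 + (3 - 4))⁴ = (-22 - 1)⁴ = (-23)⁴ = 279841)
(170954 + 27*253)/(-50618 + D(686, 8)) = (170954 + 27*253)/(-50618 + 279841) = (170954 + 6831)/229223 = 177785*(1/229223) = 177785/229223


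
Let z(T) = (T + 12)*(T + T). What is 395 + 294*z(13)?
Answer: 191495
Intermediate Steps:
z(T) = 2*T*(12 + T) (z(T) = (12 + T)*(2*T) = 2*T*(12 + T))
395 + 294*z(13) = 395 + 294*(2*13*(12 + 13)) = 395 + 294*(2*13*25) = 395 + 294*650 = 395 + 191100 = 191495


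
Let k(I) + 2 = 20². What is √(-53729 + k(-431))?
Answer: I*√53331 ≈ 230.94*I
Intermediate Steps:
k(I) = 398 (k(I) = -2 + 20² = -2 + 400 = 398)
√(-53729 + k(-431)) = √(-53729 + 398) = √(-53331) = I*√53331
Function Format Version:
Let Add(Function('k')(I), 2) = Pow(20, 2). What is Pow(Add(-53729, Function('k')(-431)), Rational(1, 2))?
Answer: Mul(I, Pow(53331, Rational(1, 2))) ≈ Mul(230.94, I)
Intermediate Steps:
Function('k')(I) = 398 (Function('k')(I) = Add(-2, Pow(20, 2)) = Add(-2, 400) = 398)
Pow(Add(-53729, Function('k')(-431)), Rational(1, 2)) = Pow(Add(-53729, 398), Rational(1, 2)) = Pow(-53331, Rational(1, 2)) = Mul(I, Pow(53331, Rational(1, 2)))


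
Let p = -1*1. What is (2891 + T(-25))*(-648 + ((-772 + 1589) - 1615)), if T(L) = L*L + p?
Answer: -5082690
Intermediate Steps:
p = -1
T(L) = -1 + L² (T(L) = L*L - 1 = L² - 1 = -1 + L²)
(2891 + T(-25))*(-648 + ((-772 + 1589) - 1615)) = (2891 + (-1 + (-25)²))*(-648 + ((-772 + 1589) - 1615)) = (2891 + (-1 + 625))*(-648 + (817 - 1615)) = (2891 + 624)*(-648 - 798) = 3515*(-1446) = -5082690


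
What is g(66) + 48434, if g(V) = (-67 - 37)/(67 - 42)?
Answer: 1210746/25 ≈ 48430.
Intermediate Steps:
g(V) = -104/25
g(66) + 48434 = -104/25 + 48434 = 1210746/25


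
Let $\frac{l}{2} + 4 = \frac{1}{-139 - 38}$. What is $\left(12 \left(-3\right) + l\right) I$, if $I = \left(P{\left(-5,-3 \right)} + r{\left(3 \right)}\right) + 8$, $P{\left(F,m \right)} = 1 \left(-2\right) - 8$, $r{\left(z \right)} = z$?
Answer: $- \frac{7790}{177} \approx -44.011$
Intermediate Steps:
$P{\left(F,m \right)} = -10$ ($P{\left(F,m \right)} = -2 - 8 = -10$)
$l = - \frac{1418}{177}$ ($l = -8 + \frac{2}{-139 - 38} = -8 + \frac{2}{-177} = -8 + 2 \left(- \frac{1}{177}\right) = -8 - \frac{2}{177} = - \frac{1418}{177} \approx -8.0113$)
$I = 1$ ($I = \left(-10 + 3\right) + 8 = -7 + 8 = 1$)
$\left(12 \left(-3\right) + l\right) I = \left(12 \left(-3\right) - \frac{1418}{177}\right) 1 = \left(-36 - \frac{1418}{177}\right) 1 = \left(- \frac{7790}{177}\right) 1 = - \frac{7790}{177}$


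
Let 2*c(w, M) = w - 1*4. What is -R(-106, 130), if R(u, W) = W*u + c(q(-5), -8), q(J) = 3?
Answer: 27561/2 ≈ 13781.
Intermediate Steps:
c(w, M) = -2 + w/2 (c(w, M) = (w - 1*4)/2 = (w - 4)/2 = (-4 + w)/2 = -2 + w/2)
R(u, W) = -1/2 + W*u (R(u, W) = W*u + (-2 + (1/2)*3) = W*u + (-2 + 3/2) = W*u - 1/2 = -1/2 + W*u)
-R(-106, 130) = -(-1/2 + 130*(-106)) = -(-1/2 - 13780) = -1*(-27561/2) = 27561/2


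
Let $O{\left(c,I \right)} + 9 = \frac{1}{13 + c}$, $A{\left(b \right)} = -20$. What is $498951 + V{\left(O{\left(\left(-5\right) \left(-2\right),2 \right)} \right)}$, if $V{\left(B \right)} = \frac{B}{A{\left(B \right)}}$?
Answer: $\frac{114758833}{230} \approx 4.9895 \cdot 10^{5}$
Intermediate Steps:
$O{\left(c,I \right)} = -9 + \frac{1}{13 + c}$
$V{\left(B \right)} = - \frac{B}{20}$ ($V{\left(B \right)} = \frac{B}{-20} = B \left(- \frac{1}{20}\right) = - \frac{B}{20}$)
$498951 + V{\left(O{\left(\left(-5\right) \left(-2\right),2 \right)} \right)} = 498951 - \frac{\frac{1}{13 - -10} \left(-116 - 9 \left(\left(-5\right) \left(-2\right)\right)\right)}{20} = 498951 - \frac{\frac{1}{13 + 10} \left(-116 - 90\right)}{20} = 498951 - \frac{\frac{1}{23} \left(-116 - 90\right)}{20} = 498951 - \frac{\frac{1}{23} \left(-206\right)}{20} = 498951 - - \frac{103}{230} = 498951 + \frac{103}{230} = \frac{114758833}{230}$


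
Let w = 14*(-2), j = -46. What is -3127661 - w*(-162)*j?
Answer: -2919005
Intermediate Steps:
w = -28
-3127661 - w*(-162)*j = -3127661 - (-28*(-162))*(-46) = -3127661 - 4536*(-46) = -3127661 - 1*(-208656) = -3127661 + 208656 = -2919005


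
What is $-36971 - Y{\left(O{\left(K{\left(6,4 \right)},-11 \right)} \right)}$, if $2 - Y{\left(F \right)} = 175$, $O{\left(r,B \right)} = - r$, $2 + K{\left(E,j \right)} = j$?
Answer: $-36798$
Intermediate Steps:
$K{\left(E,j \right)} = -2 + j$
$Y{\left(F \right)} = -173$ ($Y{\left(F \right)} = 2 - 175 = -173$)
$-36971 - Y{\left(O{\left(K{\left(6,4 \right)},-11 \right)} \right)} = -36971 - -173 = -36971 + 173 = -36798$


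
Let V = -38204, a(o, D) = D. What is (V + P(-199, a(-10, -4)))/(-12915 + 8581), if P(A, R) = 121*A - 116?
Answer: 62399/4334 ≈ 14.398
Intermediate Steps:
P(A, R) = -116 + 121*A
(V + P(-199, a(-10, -4)))/(-12915 + 8581) = (-38204 + (-116 + 121*(-199)))/(-12915 + 8581) = (-38204 + (-116 - 24079))/(-4334) = (-38204 - 24195)*(-1/4334) = -62399*(-1/4334) = 62399/4334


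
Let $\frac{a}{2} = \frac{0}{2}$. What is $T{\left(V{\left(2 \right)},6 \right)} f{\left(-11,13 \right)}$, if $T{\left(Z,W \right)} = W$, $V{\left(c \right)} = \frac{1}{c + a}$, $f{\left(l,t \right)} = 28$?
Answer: $168$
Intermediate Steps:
$a = 0$ ($a = 2 \cdot \frac{0}{2} = 2 \cdot 0 \cdot \frac{1}{2} = 2 \cdot 0 = 0$)
$V{\left(c \right)} = \frac{1}{c}$ ($V{\left(c \right)} = \frac{1}{c + 0} = \frac{1}{c}$)
$T{\left(V{\left(2 \right)},6 \right)} f{\left(-11,13 \right)} = 6 \cdot 28 = 168$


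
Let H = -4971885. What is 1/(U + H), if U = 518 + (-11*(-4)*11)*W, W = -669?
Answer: -1/5295163 ≈ -1.8885e-7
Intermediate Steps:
U = -323278 (U = 518 + (-11*(-4)*11)*(-669) = 518 + (44*11)*(-669) = 518 + 484*(-669) = 518 - 323796 = -323278)
1/(U + H) = 1/(-323278 - 4971885) = 1/(-5295163) = -1/5295163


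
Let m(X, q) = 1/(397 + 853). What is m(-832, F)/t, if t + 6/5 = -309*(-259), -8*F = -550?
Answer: 1/100037250 ≈ 9.9963e-9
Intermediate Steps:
F = 275/4 (F = -⅛*(-550) = 275/4 ≈ 68.750)
t = 400149/5 (t = -6/5 - 309*(-259) = -6/5 + 80031 = 400149/5 ≈ 80030.)
m(X, q) = 1/1250
m(-832, F)/t = 1/(1250*(400149/5)) = (1/1250)*(5/400149) = 1/100037250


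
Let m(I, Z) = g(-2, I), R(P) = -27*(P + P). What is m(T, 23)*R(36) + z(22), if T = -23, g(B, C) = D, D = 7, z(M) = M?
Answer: -13586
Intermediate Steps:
R(P) = -54*P
g(B, C) = 7
m(I, Z) = 7
m(T, 23)*R(36) + z(22) = 7*(-54*36) + 22 = 7*(-1944) + 22 = -13608 + 22 = -13586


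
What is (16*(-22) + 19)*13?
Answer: -4329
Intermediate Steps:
(16*(-22) + 19)*13 = (-352 + 19)*13 = -333*13 = -4329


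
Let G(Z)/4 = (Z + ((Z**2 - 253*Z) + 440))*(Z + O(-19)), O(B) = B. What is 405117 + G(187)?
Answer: -7467363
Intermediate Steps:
G(Z) = 4*(-19 + Z)*(440 + Z**2 - 252*Z) (G(Z) = 4*((Z + ((Z**2 - 253*Z) + 440))*(Z - 19)) = 4*((Z + (440 + Z**2 - 253*Z))*(-19 + Z)) = 4*((440 + Z**2 - 252*Z)*(-19 + Z)) = 4*((-19 + Z)*(440 + Z**2 - 252*Z)) = 4*(-19 + Z)*(440 + Z**2 - 252*Z))
405117 + G(187) = 405117 + (-33440 - 1084*187**2 + 4*187**3 + 20912*187) = 405117 + (-33440 - 1084*34969 + 4*6539203 + 3910544) = 405117 + (-33440 - 37906396 + 26156812 + 3910544) = 405117 - 7872480 = -7467363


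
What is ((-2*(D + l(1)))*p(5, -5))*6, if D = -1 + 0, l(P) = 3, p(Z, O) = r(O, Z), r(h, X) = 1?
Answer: -24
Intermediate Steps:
p(Z, O) = 1
D = -1
((-2*(D + l(1)))*p(5, -5))*6 = (-2*(-1 + 3)*1)*6 = (-2*2*1)*6 = -4*1*6 = -4*6 = -24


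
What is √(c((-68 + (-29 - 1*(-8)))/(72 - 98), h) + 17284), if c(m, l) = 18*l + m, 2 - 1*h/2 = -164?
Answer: √15726074/26 ≈ 152.52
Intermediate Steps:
h = 332 (h = 4 - 2*(-164) = 4 + 328 = 332)
c(m, l) = m + 18*l
√(c((-68 + (-29 - 1*(-8)))/(72 - 98), h) + 17284) = √(((-68 + (-29 - 1*(-8)))/(72 - 98) + 18*332) + 17284) = √(((-68 + (-29 + 8))/(-26) + 5976) + 17284) = √(((-68 - 21)*(-1/26) + 5976) + 17284) = √((-89*(-1/26) + 5976) + 17284) = √((89/26 + 5976) + 17284) = √(155465/26 + 17284) = √(604849/26) = √15726074/26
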